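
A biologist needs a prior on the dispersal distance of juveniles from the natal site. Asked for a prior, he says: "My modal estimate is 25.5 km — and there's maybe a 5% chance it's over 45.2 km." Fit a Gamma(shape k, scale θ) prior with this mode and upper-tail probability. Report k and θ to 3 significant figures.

Gamma(k,θ) with k>1 has mode (k−1)θ, so θ = 25.5/(k−1).
Need P(X < 45.2) = 0.95 with θ tied to k this way. Start at k = 2, θ = 25.5: P(X<45.2) ≈ 0.529.
Too low — raise k to concentrate. Iterating converges to k ≈ 9.51.
Then θ = 25.5/(9.51−1) ≈ 3.

k ≈ 9.51, θ ≈ 3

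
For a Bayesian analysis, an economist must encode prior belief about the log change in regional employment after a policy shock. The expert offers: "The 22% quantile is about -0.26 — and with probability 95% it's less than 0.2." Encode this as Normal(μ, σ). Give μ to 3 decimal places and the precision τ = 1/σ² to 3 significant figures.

The p-quantile of Normal(μ,σ) is μ + z_p·σ, with z_{0.22} = -0.7722 and z_{0.95} = 1.645.
Eliminate σ: μ = (z₂·x₁ − z₁·x₂)/(z₂ − z₁) = (1.645·-0.26 − (-0.7722)·0.2)/2.417 = -0.113.
Then σ = (x₂ − x₁)/(z₂ − z₁) = (0.2 − -0.26)/2.417 = 0.190.
Precision τ = 1/σ² = 1/0.1903² = 27.6.

μ = -0.113, τ = 27.6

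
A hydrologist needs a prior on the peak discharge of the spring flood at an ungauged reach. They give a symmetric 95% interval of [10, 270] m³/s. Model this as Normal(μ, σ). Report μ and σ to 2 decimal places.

μ = 140.00, σ = 66.33

A symmetric 95% interval runs μ ± z·σ with z = 1.96.
Half-width = 130, so σ = 130/1.96 = 66.33.
μ is the interval midpoint, 140.00.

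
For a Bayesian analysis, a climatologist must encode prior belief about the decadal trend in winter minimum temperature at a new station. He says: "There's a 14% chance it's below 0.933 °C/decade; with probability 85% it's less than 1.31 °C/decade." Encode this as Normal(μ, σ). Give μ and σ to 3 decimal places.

The p-quantile of Normal(μ,σ) is μ + z_p·σ, with z_{0.14} = -1.08 and z_{0.85} = 1.036.
Eliminate σ: μ = (z₂·x₁ − z₁·x₂)/(z₂ − z₁) = (1.036·0.933 − (-1.08)·1.31)/2.117 = 1.125.
Then σ = (x₂ − x₁)/(z₂ − z₁) = (1.31 − 0.933)/2.117 = 0.178.

μ = 1.125, σ = 0.178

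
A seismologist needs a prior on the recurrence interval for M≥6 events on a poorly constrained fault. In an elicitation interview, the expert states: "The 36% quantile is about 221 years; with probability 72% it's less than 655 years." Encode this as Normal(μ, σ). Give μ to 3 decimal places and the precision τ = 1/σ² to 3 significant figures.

μ = 386.273, τ = 4.7e-06

For Normal(μ,σ), the p-quantile is μ + z_p·σ. Here z_{0.36} = -0.3585, z_{0.72} = 0.5828.
So 221 = μ − 0.3585σ and 655 = μ + 0.5828σ.
Subtracting: σ = (655 − 221)/(0.5828 − (-0.3585)) = 461.064.
Then μ = 221 − (-0.3585)·461.064 = 386.273.
Precision τ = 1/σ² = 1/461.1² = 4.7e-06.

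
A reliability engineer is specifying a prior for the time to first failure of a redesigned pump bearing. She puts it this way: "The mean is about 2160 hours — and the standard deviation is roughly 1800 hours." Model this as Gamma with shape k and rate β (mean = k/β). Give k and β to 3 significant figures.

k ≈ 1.44, β ≈ 0.000667

For Gamma(k, rate β): mean = k/β, variance = k/β², so CV = 1/√k.
CV = SD/mean = 1800/2160 = 0.8333, hence k = 1/CV² = 1.44.
Then β = k/mean = 1.44/2160 = 0.000667.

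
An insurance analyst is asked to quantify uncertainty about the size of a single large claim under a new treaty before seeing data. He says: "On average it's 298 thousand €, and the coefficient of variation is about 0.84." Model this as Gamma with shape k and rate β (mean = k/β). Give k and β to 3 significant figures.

k ≈ 1.42, β ≈ 0.00476

For Gamma(k, rate β): mean = k/β, variance = k/β², so CV = 1/√k.
CV = 0.84, hence k = 1/CV² = 1.42.
Then β = k/mean = 1.42/298 = 0.00476.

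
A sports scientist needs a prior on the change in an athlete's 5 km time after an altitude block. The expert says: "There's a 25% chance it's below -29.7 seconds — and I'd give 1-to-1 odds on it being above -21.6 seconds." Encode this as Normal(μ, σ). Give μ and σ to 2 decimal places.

For Normal(μ,σ), the p-quantile is μ + z_p·σ. Here z_{0.25} = -0.6745, z_{0.5} = 0.
So -29.7 = μ − 0.6745σ and -21.6 = μ + 0σ.
Subtracting: σ = (-21.6 − -29.7)/(0 − (-0.6745)) = 12.01.
Then μ = -29.7 − (-0.6745)·12.01 = -21.60.

μ = -21.60, σ = 12.01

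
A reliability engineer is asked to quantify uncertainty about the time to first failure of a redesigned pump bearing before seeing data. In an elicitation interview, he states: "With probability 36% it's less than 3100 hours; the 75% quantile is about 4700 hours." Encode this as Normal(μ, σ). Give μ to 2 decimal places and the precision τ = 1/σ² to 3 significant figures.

μ = 3655.24, τ = 4.17e-07

The p-quantile of Normal(μ,σ) is μ + z_p·σ, with z_{0.36} = -0.3585 and z_{0.75} = 0.6745.
Eliminate σ: μ = (z₂·x₁ − z₁·x₂)/(z₂ − z₁) = (0.6745·3100 − (-0.3585)·4700)/1.033 = 3655.24.
Then σ = (x₂ − x₁)/(z₂ − z₁) = (4700 − 3100)/1.033 = 1548.96.
Precision τ = 1/σ² = 1/1549² = 4.17e-07.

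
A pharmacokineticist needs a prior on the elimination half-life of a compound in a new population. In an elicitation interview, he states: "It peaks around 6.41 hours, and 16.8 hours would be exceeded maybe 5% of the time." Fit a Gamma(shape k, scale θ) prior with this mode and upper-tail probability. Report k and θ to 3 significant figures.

Gamma(k,θ) with k>1 has mode (k−1)θ, so θ = 6.41/(k−1).
Need P(X < 16.8) = 0.95 with θ tied to k this way. Start at k = 2, θ = 6.41: P(X<16.8) ≈ 0.737.
Too low — raise k to concentrate. Iterating converges to k ≈ 3.91.
Then θ = 6.41/(3.91−1) ≈ 2.2.

k ≈ 3.91, θ ≈ 2.2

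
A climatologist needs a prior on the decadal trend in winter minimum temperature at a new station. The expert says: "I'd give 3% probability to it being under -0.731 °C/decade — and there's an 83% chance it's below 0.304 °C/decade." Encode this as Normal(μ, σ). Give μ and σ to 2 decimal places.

μ = -0.04, σ = 0.37

The p-quantile of Normal(μ,σ) is μ + z_p·σ, with z_{0.03} = -1.881 and z_{0.83} = 0.9542.
Eliminate σ: μ = (z₂·x₁ − z₁·x₂)/(z₂ − z₁) = (0.9542·-0.731 − (-1.881)·0.304)/2.835 = -0.04.
Then σ = (x₂ − x₁)/(z₂ − z₁) = (0.304 − -0.731)/2.835 = 0.37.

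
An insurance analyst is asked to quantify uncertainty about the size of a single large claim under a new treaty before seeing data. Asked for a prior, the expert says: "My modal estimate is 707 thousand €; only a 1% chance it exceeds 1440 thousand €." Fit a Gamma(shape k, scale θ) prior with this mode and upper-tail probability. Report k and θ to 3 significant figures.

k ≈ 10.7, θ ≈ 73.1

Gamma(k,θ) with k>1 has mode (k−1)θ, so θ = 707/(k−1).
Need P(X < 1440) = 0.99 with θ tied to k this way. Start at k = 2, θ = 707: P(X<1440) ≈ 0.604.
Too low — raise k to concentrate. Iterating converges to k ≈ 10.7.
Then θ = 707/(10.7−1) ≈ 73.1.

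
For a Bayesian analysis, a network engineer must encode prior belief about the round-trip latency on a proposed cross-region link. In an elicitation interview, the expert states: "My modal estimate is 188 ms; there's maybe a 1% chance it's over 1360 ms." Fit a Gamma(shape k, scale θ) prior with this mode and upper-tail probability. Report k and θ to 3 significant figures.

Gamma(k,θ) with k>1 has mode (k−1)θ, so θ = 188/(k−1).
Need P(X < 1360) = 0.99 with θ tied to k this way. Start at k = 2, θ = 188: P(X<1360) ≈ 0.994.
Too high — lower k to spread out. Iterating converges to k ≈ 1.89.
Then θ = 188/(1.89−1) ≈ 212.

k ≈ 1.89, θ ≈ 212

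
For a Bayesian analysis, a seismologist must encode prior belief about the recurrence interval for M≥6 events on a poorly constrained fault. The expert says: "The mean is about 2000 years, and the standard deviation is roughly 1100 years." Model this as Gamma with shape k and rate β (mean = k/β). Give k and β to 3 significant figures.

k ≈ 3.31, β ≈ 0.00165

For Gamma(k, rate β): mean = k/β, variance = k/β², so CV = 1/√k.
CV = SD/mean = 1100/2000 = 0.55, hence k = 1/CV² = 3.31.
Then β = k/mean = 3.31/2000 = 0.00165.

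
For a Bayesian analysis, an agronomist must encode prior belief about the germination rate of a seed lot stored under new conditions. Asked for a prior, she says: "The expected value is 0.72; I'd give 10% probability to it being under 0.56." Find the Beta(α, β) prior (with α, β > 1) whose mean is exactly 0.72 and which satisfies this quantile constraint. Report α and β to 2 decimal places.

α ≈ 9.80, β ≈ 3.81

With mean 0.72 fixed, write α = 0.72s, β = 0.28s where s = α+β.
Need P(θ < 0.56) = 0.1 under Beta(0.72s, 0.28s). Normal approximation: (q−m)/√(m(1−m)/s) ≈ z_{0.1} = -1.28, so s ≈ 0.72·0.28·(-1.28)²/(0.56−0.72)² = 12.9.
At s = 12.9: P(θ<0.56) ≈ 0.105. Adjusting to match 0.1 gives s ≈ 13.61.
So α = 0.72·13.61 ≈ 9.80, β = 0.28·13.61 ≈ 3.81.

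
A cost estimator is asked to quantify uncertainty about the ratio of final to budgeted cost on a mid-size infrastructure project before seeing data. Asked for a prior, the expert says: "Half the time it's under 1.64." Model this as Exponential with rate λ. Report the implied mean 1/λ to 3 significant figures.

mean ≈ 2.37

Exponential median = ln 2 / λ, so λ = ln 2 / 1.64 = 0.423.
Mean = 1/λ = 2.37.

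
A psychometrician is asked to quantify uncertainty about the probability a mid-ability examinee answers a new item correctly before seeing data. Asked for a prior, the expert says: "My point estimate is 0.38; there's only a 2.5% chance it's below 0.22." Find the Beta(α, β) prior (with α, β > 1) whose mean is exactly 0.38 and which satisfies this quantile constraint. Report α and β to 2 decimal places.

With mean 0.38 fixed, write α = 0.38s, β = 0.62s where s = α+β.
Need P(θ < 0.22) = 0.025 under Beta(0.38s, 0.62s). Normal approximation: (q−m)/√(m(1−m)/s) ≈ z_{0.025} = -1.96, so s ≈ 0.38·0.62·(-1.96)²/(0.22−0.38)² = 35.4.
At s = 35.4: P(θ<0.22) ≈ 0.018. Adjusting to match 0.025 gives s ≈ 30.79.
So α = 0.38·30.79 ≈ 11.70, β = 0.62·30.79 ≈ 19.09.

α ≈ 11.70, β ≈ 19.09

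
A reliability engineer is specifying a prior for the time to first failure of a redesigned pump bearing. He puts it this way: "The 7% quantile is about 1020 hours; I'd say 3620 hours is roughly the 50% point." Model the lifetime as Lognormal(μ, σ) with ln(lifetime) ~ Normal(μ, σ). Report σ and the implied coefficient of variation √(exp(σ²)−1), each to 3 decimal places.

If T ~ Lognormal(μ,σ) then ln T ~ Normal(μ,σ), so the p-quantile of ln T is μ + z_p·σ.
ln(1020) = 6.928 and ln(3620) = 8.194; z_{0.07} = -1.476, z_{0.5} = 0.
σ = (8.194 − 6.928)/(0 − (-1.476)) = 0.858.
μ = 6.928 − (-1.476)·0.858 = 8.194.
CV = √(exp(σ²)−1) = √(exp(0.7367)−1) = 1.044.

σ ≈ 0.858, CV ≈ 1.044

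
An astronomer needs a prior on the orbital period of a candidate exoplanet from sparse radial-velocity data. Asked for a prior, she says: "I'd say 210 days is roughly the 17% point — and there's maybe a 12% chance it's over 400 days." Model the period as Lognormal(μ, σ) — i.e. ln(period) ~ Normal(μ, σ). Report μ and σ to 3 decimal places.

If T ~ Lognormal(μ,σ) then ln T ~ Normal(μ,σ), so the p-quantile of ln T is μ + z_p·σ.
ln(210) = 5.347 and ln(400) = 5.991; z_{0.17} = -0.9542, z_{0.88} = 1.175.
σ = (5.991 − 5.347)/(1.175 − (-0.9542)) = 0.303.
μ = 5.347 − (-0.9542)·0.303 = 5.636.

μ ≈ 5.636, σ ≈ 0.303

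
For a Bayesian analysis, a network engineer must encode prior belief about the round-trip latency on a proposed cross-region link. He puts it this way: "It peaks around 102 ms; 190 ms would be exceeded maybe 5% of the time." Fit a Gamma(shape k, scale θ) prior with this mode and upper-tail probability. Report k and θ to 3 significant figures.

Gamma(k,θ) with k>1 has mode (k−1)θ, so θ = 102/(k−1).
Need P(X < 190) = 0.95 with θ tied to k this way. Start at k = 2, θ = 102: P(X<190) ≈ 0.556.
Too low — raise k to concentrate. Iterating converges to k ≈ 8.19.
Then θ = 102/(8.19−1) ≈ 14.2.

k ≈ 8.19, θ ≈ 14.2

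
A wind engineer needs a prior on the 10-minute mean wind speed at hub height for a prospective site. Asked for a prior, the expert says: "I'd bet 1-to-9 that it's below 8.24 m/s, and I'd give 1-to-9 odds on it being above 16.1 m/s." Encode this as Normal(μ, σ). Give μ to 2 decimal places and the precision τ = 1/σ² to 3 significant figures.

The p-quantile of Normal(μ,σ) is μ + z_p·σ, with z_{0.1} = -1.282 and z_{0.9} = 1.282.
Eliminate σ: μ = (z₂·x₁ − z₁·x₂)/(z₂ − z₁) = (1.282·8.24 − (-1.282)·16.1)/2.563 = 12.17.
Then σ = (x₂ − x₁)/(z₂ − z₁) = (16.1 − 8.24)/2.563 = 3.07.
Precision τ = 1/σ² = 1/3.067² = 0.106.

μ = 12.17, τ = 0.106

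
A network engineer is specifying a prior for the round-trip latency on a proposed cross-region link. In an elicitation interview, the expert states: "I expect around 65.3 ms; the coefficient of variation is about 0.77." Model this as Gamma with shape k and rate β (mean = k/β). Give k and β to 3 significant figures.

For Gamma(k, rate β): mean = k/β, variance = k/β², so CV = 1/√k.
CV = 0.77, hence k = 1/CV² = 1.69.
Then β = k/mean = 1.69/65.3 = 0.0258.

k ≈ 1.69, β ≈ 0.0258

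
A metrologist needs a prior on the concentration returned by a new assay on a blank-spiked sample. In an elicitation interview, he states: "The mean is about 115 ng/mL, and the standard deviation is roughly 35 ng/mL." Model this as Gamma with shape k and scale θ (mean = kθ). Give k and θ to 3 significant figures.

k ≈ 10.8, θ ≈ 10.7

For Gamma(k, scale θ): mean = kθ, variance = kθ², so CV = 1/√k.
CV = SD/mean = 35/115 = 0.3043, hence k = 1/CV² = 10.8.
Then θ = mean/k = 115/10.8 = 10.7.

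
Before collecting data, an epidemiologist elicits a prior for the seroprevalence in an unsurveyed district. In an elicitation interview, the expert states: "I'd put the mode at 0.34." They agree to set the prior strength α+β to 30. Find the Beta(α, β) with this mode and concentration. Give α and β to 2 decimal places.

For α,β > 1 the Beta mode is (α−1)/(α+β−2). With α+β = 30, the mode is (α−1)/28.
Set (α−1)/28 = 0.34 → α = 1 + 0.34·28 = 10.52.
β = 30 − α = 19.48.

α = 10.52, β = 19.48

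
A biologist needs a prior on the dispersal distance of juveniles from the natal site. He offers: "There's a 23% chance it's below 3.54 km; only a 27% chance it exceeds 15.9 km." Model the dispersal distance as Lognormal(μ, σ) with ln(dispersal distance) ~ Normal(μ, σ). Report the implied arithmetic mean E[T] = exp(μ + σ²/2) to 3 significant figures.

E[T] ≈ 14.9 km

If T ~ Lognormal(μ,σ) then ln T ~ Normal(μ,σ), so the p-quantile of ln T is μ + z_p·σ.
ln(3.54) = 1.264 and ln(15.9) = 2.766; z_{0.23} = -0.7388, z_{0.73} = 0.6128.
σ = (2.766 − 1.264)/(0.6128 − (-0.7388)) = 1.111.
μ = 1.264 − (-0.7388)·1.111 = 2.085.
E[T] = exp(μ + σ²/2) = exp(2.085 + 0.6176) = 14.9 km.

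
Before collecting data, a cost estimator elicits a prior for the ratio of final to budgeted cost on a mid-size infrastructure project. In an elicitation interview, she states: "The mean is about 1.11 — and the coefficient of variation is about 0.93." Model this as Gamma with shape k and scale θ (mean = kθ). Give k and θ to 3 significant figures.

For Gamma(k, scale θ): mean = kθ, variance = kθ², so CV = 1/√k.
CV = 0.93, hence k = 1/CV² = 1.16.
Then θ = mean/k = 1.11/1.16 = 0.96.

k ≈ 1.16, θ ≈ 0.96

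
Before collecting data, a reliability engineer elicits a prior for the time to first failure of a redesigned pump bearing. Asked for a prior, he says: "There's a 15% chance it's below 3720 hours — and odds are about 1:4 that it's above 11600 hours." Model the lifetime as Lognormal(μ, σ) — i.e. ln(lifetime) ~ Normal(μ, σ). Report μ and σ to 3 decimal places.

μ ≈ 8.849, σ ≈ 0.606

If T ~ Lognormal(μ,σ) then ln T ~ Normal(μ,σ), so the p-quantile of ln T is μ + z_p·σ.
ln(3720) = 8.221 and ln(11600) = 9.359; z_{0.15} = -1.036, z_{0.8} = 0.8416.
σ = (9.359 − 8.221)/(0.8416 − (-1.036)) = 0.606.
μ = 8.221 − (-1.036)·0.606 = 8.849.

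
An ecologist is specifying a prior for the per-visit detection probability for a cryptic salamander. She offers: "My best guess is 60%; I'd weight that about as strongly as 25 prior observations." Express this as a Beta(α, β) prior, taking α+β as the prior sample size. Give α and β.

Under the effective-sample-size interpretation, Beta(α, β) has prior mean α/(α+β) and prior sample size α+β.
So α+β = 25 and α/(α+β) = 0.6, giving α = 0.6·25 = 15 and β = 25 − 15 = 10.

α = 15, β = 10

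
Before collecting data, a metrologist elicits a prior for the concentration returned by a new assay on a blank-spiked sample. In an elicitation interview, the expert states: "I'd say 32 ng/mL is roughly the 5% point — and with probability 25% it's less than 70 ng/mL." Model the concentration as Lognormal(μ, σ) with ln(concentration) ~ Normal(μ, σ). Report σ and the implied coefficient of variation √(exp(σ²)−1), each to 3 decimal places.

If T ~ Lognormal(μ,σ) then ln T ~ Normal(μ,σ), so the p-quantile of ln T is μ + z_p·σ.
ln(32) = 3.466 and ln(70) = 4.248; z_{0.05} = -1.645, z_{0.25} = -0.6745.
σ = (4.248 − 3.466)/(-0.6745 − (-1.645)) = 0.807.
μ = 3.466 − (-1.645)·0.807 = 4.793.
CV = √(exp(σ²)−1) = √(exp(0.6507)−1) = 0.958.

σ ≈ 0.807, CV ≈ 0.958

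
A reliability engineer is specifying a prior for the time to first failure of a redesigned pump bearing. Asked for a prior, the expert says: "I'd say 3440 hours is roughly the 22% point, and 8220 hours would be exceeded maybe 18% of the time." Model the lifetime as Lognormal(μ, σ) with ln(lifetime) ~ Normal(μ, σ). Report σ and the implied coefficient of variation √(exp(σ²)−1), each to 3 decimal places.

If T ~ Lognormal(μ,σ) then ln T ~ Normal(μ,σ), so the p-quantile of ln T is μ + z_p·σ.
ln(3440) = 8.143 and ln(8220) = 9.014; z_{0.22} = -0.7722, z_{0.82} = 0.9154.
σ = (9.014 − 8.143)/(0.9154 − (-0.7722)) = 0.516.
μ = 8.143 − (-0.7722)·0.516 = 8.542.
CV = √(exp(σ²)−1) = √(exp(0.2665)−1) = 0.553.

σ ≈ 0.516, CV ≈ 0.553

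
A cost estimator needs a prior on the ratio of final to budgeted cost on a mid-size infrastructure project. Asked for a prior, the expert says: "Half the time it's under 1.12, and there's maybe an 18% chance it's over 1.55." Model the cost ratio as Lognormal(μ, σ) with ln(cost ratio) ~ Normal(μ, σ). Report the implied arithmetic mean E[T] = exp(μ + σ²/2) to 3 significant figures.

If T ~ Lognormal(μ,σ) then ln T ~ Normal(μ,σ), so the p-quantile of ln T is μ + z_p·σ.
ln(1.12) = 0.1133 and ln(1.55) = 0.4383; z_{0.5} = 0, z_{0.82} = 0.9154.
σ = (0.4383 − 0.1133)/(0.9154 − (0)) = 0.355.
μ = 0.1133 − (0)·0.355 = 0.113.
E[T] = exp(μ + σ²/2) = exp(0.113 + 0.0630) = 1.19.

E[T] ≈ 1.19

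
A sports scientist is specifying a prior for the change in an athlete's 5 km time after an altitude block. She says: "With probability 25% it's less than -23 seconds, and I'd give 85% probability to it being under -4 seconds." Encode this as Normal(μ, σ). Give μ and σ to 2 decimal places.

The p-quantile of Normal(μ,σ) is μ + z_p·σ, with z_{0.25} = -0.6745 and z_{0.85} = 1.036.
Eliminate σ: μ = (z₂·x₁ − z₁·x₂)/(z₂ − z₁) = (1.036·-23 − (-0.6745)·-4)/1.711 = -15.51.
Then σ = (x₂ − x₁)/(z₂ − z₁) = (-4 − -23)/1.711 = 11.11.

μ = -15.51, σ = 11.11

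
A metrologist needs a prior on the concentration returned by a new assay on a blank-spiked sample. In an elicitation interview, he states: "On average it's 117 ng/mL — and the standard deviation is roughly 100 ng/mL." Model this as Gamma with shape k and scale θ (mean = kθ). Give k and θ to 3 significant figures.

For Gamma(k, scale θ): mean = kθ, variance = kθ², so CV = 1/√k.
CV = SD/mean = 100/117 = 0.8547, hence k = 1/CV² = 1.37.
Then θ = mean/k = 117/1.37 = 85.5.

k ≈ 1.37, θ ≈ 85.5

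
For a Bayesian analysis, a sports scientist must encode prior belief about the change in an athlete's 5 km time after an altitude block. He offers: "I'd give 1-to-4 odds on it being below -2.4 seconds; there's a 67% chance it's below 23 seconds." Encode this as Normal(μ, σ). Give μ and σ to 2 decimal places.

For Normal(μ,σ), the p-quantile is μ + z_p·σ. Here z_{0.2} = -0.8416, z_{0.67} = 0.4399.
So -2.4 = μ − 0.8416σ and 23 = μ + 0.4399σ.
Subtracting: σ = (23 − -2.4)/(0.4399 − (-0.8416)) = 19.82.
Then μ = -2.4 − (-0.8416)·19.82 = 14.28.

μ = 14.28, σ = 19.82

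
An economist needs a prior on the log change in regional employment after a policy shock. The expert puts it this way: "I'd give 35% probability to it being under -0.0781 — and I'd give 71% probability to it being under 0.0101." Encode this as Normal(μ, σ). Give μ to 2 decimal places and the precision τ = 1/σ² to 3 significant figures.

The p-quantile of Normal(μ,σ) is μ + z_p·σ, with z_{0.35} = -0.3853 and z_{0.71} = 0.5534.
Eliminate σ: μ = (z₂·x₁ − z₁·x₂)/(z₂ − z₁) = (0.5534·-0.0781 − (-0.3853)·0.0101)/0.9387 = -0.04.
Then σ = (x₂ − x₁)/(z₂ − z₁) = (0.0101 − -0.0781)/0.9387 = 0.09.
Precision τ = 1/σ² = 1/0.09396² = 113.

μ = -0.04, τ = 113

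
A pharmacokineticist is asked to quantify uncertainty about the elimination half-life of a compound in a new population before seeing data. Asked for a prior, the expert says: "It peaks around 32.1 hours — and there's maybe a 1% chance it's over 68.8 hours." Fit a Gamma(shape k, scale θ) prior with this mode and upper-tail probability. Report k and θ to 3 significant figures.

k ≈ 9.34, θ ≈ 3.85

Gamma(k,θ) with k>1 has mode (k−1)θ, so θ = 32.1/(k−1).
Need P(X < 68.8) = 0.99 with θ tied to k this way. Start at k = 2, θ = 32.1: P(X<68.8) ≈ 0.631.
Too low — raise k to concentrate. Iterating converges to k ≈ 9.34.
Then θ = 32.1/(9.34−1) ≈ 3.85.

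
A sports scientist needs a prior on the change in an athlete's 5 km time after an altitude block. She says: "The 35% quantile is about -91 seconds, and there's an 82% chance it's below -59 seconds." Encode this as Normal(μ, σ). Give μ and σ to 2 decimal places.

The p-quantile of Normal(μ,σ) is μ + z_p·σ, with z_{0.35} = -0.3853 and z_{0.82} = 0.9154.
Eliminate σ: μ = (z₂·x₁ − z₁·x₂)/(z₂ − z₁) = (0.9154·-91 − (-0.3853)·-59)/1.301 = -81.52.
Then σ = (x₂ − x₁)/(z₂ − z₁) = (-59 − -91)/1.301 = 24.60.

μ = -81.52, σ = 24.60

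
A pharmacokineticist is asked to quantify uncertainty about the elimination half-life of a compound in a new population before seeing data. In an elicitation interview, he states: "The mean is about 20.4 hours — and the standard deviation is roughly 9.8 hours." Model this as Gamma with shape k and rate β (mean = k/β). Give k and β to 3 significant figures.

k ≈ 4.33, β ≈ 0.212

For Gamma(k, rate β): mean = k/β, variance = k/β², so CV = 1/√k.
CV = SD/mean = 9.8/20.4 = 0.4804, hence k = 1/CV² = 4.33.
Then β = k/mean = 4.33/20.4 = 0.212.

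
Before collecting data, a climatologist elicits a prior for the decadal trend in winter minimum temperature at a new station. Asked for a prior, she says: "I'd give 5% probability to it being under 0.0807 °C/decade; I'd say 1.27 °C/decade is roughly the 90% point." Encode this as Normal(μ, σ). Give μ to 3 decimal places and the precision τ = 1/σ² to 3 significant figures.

For Normal(μ,σ), the p-quantile is μ + z_p·σ. Here z_{0.05} = -1.645, z_{0.9} = 1.282.
So 0.0807 = μ − 1.645σ and 1.27 = μ + 1.282σ.
Subtracting: σ = (1.27 − 0.0807)/(1.282 − (-1.645)) = 0.406.
Then μ = 0.0807 − (-1.645)·0.406 = 0.749.
Precision τ = 1/σ² = 1/0.4064² = 6.05.

μ = 0.749, τ = 6.05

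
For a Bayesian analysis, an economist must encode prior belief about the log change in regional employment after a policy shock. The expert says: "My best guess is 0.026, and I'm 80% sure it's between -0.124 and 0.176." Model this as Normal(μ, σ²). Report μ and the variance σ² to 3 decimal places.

μ = 0.026, σ² = 0.014

A symmetric 80% interval runs μ ± z·σ with z = 1.282.
Half-width = 0.15, so σ = 0.15/1.282 = 0.1170 and σ² = 0.014.
μ is the stated best guess, 0.026.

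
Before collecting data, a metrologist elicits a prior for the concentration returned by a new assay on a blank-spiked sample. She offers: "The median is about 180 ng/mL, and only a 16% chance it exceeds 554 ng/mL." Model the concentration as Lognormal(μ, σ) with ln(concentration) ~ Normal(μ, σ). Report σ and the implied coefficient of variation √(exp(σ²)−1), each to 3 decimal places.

If T ~ Lognormal(μ,σ) then ln T ~ Normal(μ,σ), so the p-quantile of ln T is μ + z_p·σ.
ln(180) = 5.193 and ln(554) = 6.317; z_{0.5} = 0, z_{0.84} = 0.9945.
σ = (6.317 − 5.193)/(0.9945 − (0)) = 1.130.
μ = 5.193 − (0)·1.130 = 5.193.
CV = √(exp(σ²)−1) = √(exp(1.2780)−1) = 1.609.

σ ≈ 1.130, CV ≈ 1.609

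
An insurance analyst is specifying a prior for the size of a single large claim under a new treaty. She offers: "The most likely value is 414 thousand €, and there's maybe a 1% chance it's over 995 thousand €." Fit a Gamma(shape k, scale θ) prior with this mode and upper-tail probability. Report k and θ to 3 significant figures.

Gamma(k,θ) with k>1 has mode (k−1)θ, so θ = 414/(k−1).
Need P(X < 995) = 0.99 with θ tied to k this way. Start at k = 2, θ = 414: P(X<995) ≈ 0.692.
Too low — raise k to concentrate. Iterating converges to k ≈ 7.16.
Then θ = 414/(7.16−1) ≈ 67.2.

k ≈ 7.16, θ ≈ 67.2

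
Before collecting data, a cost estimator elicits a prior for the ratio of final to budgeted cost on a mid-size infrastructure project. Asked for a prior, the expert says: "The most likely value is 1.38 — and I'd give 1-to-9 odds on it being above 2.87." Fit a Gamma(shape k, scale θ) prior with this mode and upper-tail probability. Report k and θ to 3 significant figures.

k ≈ 4.58, θ ≈ 0.385

Gamma(k,θ) with k>1 has mode (k−1)θ, so θ = 1.38/(k−1).
Need P(X < 2.87) = 0.9 with θ tied to k this way. Start at k = 2, θ = 1.38: P(X<2.87) ≈ 0.615.
Too low — raise k to concentrate. Iterating converges to k ≈ 4.58.
Then θ = 1.38/(4.58−1) ≈ 0.385.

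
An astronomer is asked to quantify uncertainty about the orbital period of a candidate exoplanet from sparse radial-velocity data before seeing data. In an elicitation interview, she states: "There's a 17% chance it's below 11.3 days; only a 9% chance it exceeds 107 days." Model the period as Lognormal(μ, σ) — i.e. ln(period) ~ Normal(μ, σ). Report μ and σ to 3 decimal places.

μ ≈ 3.359, σ ≈ 0.980

If T ~ Lognormal(μ,σ) then ln T ~ Normal(μ,σ), so the p-quantile of ln T is μ + z_p·σ.
ln(11.3) = 2.425 and ln(107) = 4.673; z_{0.17} = -0.9542, z_{0.91} = 1.341.
σ = (4.673 − 2.425)/(1.341 − (-0.9542)) = 0.980.
μ = 2.425 − (-0.9542)·0.980 = 3.359.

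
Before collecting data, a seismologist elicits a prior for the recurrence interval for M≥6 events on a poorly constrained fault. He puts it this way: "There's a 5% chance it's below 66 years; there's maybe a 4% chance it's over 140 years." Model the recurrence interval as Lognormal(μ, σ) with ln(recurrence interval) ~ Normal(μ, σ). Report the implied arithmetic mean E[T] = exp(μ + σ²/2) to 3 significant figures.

If T ~ Lognormal(μ,σ) then ln T ~ Normal(μ,σ), so the p-quantile of ln T is μ + z_p·σ.
ln(66) = 4.19 and ln(140) = 4.942; z_{0.05} = -1.645, z_{0.96} = 1.751.
σ = (4.942 − 4.19)/(1.751 − (-1.645)) = 0.221.
μ = 4.19 − (-1.645)·0.221 = 4.554.
E[T] = exp(μ + σ²/2) = exp(4.554 + 0.0245) = 97.4 years.

E[T] ≈ 97.4 years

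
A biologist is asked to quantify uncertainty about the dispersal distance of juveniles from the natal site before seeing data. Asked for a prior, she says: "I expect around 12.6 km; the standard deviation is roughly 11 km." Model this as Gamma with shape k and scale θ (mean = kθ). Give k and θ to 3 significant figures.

For Gamma(k, scale θ): mean = kθ, variance = kθ², so CV = 1/√k.
CV = SD/mean = 11/12.6 = 0.873, hence k = 1/CV² = 1.31.
Then θ = mean/k = 12.6/1.31 = 9.6.

k ≈ 1.31, θ ≈ 9.6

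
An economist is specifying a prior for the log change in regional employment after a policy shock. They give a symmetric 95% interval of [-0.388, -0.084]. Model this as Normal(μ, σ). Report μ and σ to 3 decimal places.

μ = -0.236, σ = 0.078

A symmetric 95% interval runs μ ± z·σ with z = 1.96.
Half-width = 0.152, so σ = 0.152/1.96 = 0.078.
μ is the interval midpoint, -0.236.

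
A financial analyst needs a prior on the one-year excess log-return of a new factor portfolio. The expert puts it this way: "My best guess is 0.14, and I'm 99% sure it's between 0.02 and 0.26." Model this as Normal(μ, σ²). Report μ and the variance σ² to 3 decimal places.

μ = 0.140, σ² = 0.002

A symmetric 99% interval runs μ ± z·σ with z = 2.576.
Half-width = 0.12, so σ = 0.12/2.576 = 0.0466 and σ² = 0.002.
μ is the stated best guess, 0.140.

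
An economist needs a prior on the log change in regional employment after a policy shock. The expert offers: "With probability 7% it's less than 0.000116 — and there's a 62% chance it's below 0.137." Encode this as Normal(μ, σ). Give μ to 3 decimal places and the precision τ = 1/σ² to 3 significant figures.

μ = 0.114, τ = 169

For Normal(μ,σ), the p-quantile is μ + z_p·σ. Here z_{0.07} = -1.476, z_{0.62} = 0.3055.
So 0.000116 = μ − 1.476σ and 0.137 = μ + 0.3055σ.
Subtracting: σ = (0.137 − 0.000116)/(0.3055 − (-1.476)) = 0.077.
Then μ = 0.000116 − (-1.476)·0.077 = 0.114.
Precision τ = 1/σ² = 1/0.07685² = 169.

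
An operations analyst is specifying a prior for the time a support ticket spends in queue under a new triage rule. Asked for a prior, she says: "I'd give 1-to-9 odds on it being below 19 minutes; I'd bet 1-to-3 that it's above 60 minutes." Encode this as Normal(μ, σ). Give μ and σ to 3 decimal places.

μ = 45.862, σ = 20.961

The p-quantile of Normal(μ,σ) is μ + z_p·σ, with z_{0.1} = -1.282 and z_{0.75} = 0.6745.
Eliminate σ: μ = (z₂·x₁ − z₁·x₂)/(z₂ − z₁) = (0.6745·19 − (-1.282)·60)/1.956 = 45.862.
Then σ = (x₂ − x₁)/(z₂ − z₁) = (60 − 19)/1.956 = 20.961.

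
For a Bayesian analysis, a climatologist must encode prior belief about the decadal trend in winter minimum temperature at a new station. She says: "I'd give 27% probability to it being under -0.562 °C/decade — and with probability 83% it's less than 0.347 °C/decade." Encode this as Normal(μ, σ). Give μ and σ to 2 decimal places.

For Normal(μ,σ), the p-quantile is μ + z_p·σ. Here z_{0.27} = -0.6128, z_{0.83} = 0.9542.
So -0.562 = μ − 0.6128σ and 0.347 = μ + 0.9542σ.
Subtracting: σ = (0.347 − -0.562)/(0.9542 − (-0.6128)) = 0.58.
Then μ = -0.562 − (-0.6128)·0.58 = -0.21.

μ = -0.21, σ = 0.58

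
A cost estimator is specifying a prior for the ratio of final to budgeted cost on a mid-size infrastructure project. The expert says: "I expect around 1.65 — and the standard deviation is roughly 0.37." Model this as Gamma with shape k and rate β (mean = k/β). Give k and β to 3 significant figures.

k ≈ 19.9, β ≈ 12.1

For Gamma(k, rate β): mean = k/β, variance = k/β², so CV = 1/√k.
CV = SD/mean = 0.37/1.65 = 0.2242, hence k = 1/CV² = 19.9.
Then β = k/mean = 19.9/1.65 = 12.1.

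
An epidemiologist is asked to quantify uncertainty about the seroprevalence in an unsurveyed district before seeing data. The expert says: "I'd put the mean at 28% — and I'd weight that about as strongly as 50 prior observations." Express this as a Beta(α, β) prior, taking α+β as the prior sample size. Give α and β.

α = 14, β = 36

Under the effective-sample-size interpretation, Beta(α, β) has prior mean α/(α+β) and prior sample size α+β.
So α+β = 50 and α/(α+β) = 0.28, giving α = 0.28·50 = 14 and β = 50 − 14 = 36.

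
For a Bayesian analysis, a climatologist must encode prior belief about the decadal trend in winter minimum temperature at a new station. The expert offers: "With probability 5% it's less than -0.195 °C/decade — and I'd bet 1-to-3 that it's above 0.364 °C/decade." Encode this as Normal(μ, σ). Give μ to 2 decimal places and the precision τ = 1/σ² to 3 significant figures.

For Normal(μ,σ), the p-quantile is μ + z_p·σ. Here z_{0.05} = -1.645, z_{0.75} = 0.6745.
So -0.195 = μ − 1.645σ and 0.364 = μ + 0.6745σ.
Subtracting: σ = (0.364 − -0.195)/(0.6745 − (-1.645)) = 0.24.
Then μ = -0.195 − (-1.645)·0.24 = 0.20.
Precision τ = 1/σ² = 1/0.241² = 17.2.

μ = 0.20, τ = 17.2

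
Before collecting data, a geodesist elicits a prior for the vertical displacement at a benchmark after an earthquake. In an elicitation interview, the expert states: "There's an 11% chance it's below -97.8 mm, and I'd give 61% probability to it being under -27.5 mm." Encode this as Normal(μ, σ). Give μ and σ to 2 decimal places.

The p-quantile of Normal(μ,σ) is μ + z_p·σ, with z_{0.11} = -1.227 and z_{0.61} = 0.2793.
Eliminate σ: μ = (z₂·x₁ − z₁·x₂)/(z₂ − z₁) = (0.2793·-97.8 − (-1.227)·-27.5)/1.506 = -40.54.
Then σ = (x₂ − x₁)/(z₂ − z₁) = (-27.5 − -97.8)/1.506 = 46.68.

μ = -40.54, σ = 46.68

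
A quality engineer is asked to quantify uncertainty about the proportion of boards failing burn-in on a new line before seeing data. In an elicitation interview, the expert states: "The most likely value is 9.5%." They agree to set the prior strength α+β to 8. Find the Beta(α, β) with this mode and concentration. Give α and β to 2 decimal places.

α = 1.57, β = 6.43

For α,β > 1 the Beta mode is (α−1)/(α+β−2). With α+β = 8, the mode is (α−1)/6.
Set (α−1)/6 = 0.095 → α = 1 + 0.095·6 = 1.57.
β = 8 − α = 6.43.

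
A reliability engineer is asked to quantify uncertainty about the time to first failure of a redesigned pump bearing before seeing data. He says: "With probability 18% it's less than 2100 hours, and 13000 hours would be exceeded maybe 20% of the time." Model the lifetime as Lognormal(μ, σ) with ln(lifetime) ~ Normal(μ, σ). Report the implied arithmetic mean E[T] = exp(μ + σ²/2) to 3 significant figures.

E[T] ≈ 9300 hours

If T ~ Lognormal(μ,σ) then ln T ~ Normal(μ,σ), so the p-quantile of ln T is μ + z_p·σ.
ln(2100) = 7.65 and ln(13000) = 9.473; z_{0.18} = -0.9154, z_{0.8} = 0.8416.
σ = (9.473 − 7.65)/(0.8416 − (-0.9154)) = 1.038.
μ = 7.65 − (-0.9154)·1.038 = 8.599.
E[T] = exp(μ + σ²/2) = exp(8.599 + 0.5383) = 9300 hours.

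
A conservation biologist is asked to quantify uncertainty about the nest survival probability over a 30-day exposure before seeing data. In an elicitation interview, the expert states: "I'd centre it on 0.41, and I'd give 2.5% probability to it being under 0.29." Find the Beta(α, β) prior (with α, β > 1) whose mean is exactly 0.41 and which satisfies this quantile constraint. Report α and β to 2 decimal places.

α ≈ 24.65, β ≈ 35.47

With mean 0.41 fixed, write α = 0.41s, β = 0.59s where s = α+β.
Need P(θ < 0.29) = 0.025 under Beta(0.41s, 0.59s). Normal approximation: (q−m)/√(m(1−m)/s) ≈ z_{0.025} = -1.96, so s ≈ 0.41·0.59·(-1.96)²/(0.29−0.41)² = 64.5.
At s = 64.5: P(θ<0.29) ≈ 0.021. Adjusting to match 0.025 gives s ≈ 60.11.
So α = 0.41·60.11 ≈ 24.65, β = 0.59·60.11 ≈ 35.47.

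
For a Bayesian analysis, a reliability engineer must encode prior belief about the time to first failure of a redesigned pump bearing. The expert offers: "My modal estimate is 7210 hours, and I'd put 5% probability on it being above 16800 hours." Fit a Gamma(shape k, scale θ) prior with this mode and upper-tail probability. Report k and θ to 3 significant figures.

k ≈ 4.82, θ ≈ 1890

Gamma(k,θ) with k>1 has mode (k−1)θ, so θ = 7210/(k−1).
Need P(X < 16800) = 0.95 with θ tied to k this way. Start at k = 2, θ = 7210: P(X<16800) ≈ 0.676.
Too low — raise k to concentrate. Iterating converges to k ≈ 4.82.
Then θ = 7210/(4.82−1) ≈ 1890.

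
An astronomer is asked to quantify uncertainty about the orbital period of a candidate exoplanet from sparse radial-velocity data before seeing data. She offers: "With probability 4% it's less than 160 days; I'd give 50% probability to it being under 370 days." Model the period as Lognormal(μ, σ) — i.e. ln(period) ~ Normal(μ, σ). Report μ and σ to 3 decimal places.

If T ~ Lognormal(μ,σ) then ln T ~ Normal(μ,σ), so the p-quantile of ln T is μ + z_p·σ.
ln(160) = 5.075 and ln(370) = 5.914; z_{0.04} = -1.751, z_{0.5} = 0.
σ = (5.914 − 5.075)/(0 − (-1.751)) = 0.479.
μ = 5.075 − (-1.751)·0.479 = 5.914.

μ ≈ 5.914, σ ≈ 0.479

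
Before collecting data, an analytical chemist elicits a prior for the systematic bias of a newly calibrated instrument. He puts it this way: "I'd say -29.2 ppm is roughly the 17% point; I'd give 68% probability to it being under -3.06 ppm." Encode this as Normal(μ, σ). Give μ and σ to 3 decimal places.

For Normal(μ,σ), the p-quantile is μ + z_p·σ. Here z_{0.17} = -0.9542, z_{0.68} = 0.4677.
So -29.2 = μ − 0.9542σ and -3.06 = μ + 0.4677σ.
Subtracting: σ = (-3.06 − -29.2)/(0.4677 − (-0.9542)) = 18.384.
Then μ = -29.2 − (-0.9542)·18.384 = -11.658.

μ = -11.658, σ = 18.384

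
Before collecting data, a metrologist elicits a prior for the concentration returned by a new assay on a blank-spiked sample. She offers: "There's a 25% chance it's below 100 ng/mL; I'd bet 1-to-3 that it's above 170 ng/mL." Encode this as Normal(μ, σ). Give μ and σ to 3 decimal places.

For Normal(μ,σ), the p-quantile is μ + z_p·σ. Here z_{0.25} = -0.6745, z_{0.75} = 0.6745.
So 100 = μ − 0.6745σ and 170 = μ + 0.6745σ.
Subtracting: σ = (170 − 100)/(0.6745 − (-0.6745)) = 51.891.
Then μ = 100 − (-0.6745)·51.891 = 135.000.

μ = 135.000, σ = 51.891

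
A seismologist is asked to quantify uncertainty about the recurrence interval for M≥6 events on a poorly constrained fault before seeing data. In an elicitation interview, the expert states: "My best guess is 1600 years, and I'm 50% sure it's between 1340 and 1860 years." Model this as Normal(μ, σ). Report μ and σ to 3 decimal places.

μ = 1600.000, σ = 385.477

A symmetric 50% interval runs μ ± z·σ with z = 0.6745.
Half-width = 260, so σ = 260/0.6745 = 385.477.
μ is the stated best guess, 1600.000.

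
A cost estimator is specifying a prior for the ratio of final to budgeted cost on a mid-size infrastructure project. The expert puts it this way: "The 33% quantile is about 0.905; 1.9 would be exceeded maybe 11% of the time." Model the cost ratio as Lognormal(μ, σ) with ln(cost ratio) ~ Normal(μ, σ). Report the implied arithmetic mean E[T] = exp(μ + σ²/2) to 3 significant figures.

E[T] ≈ 1.22

If T ~ Lognormal(μ,σ) then ln T ~ Normal(μ,σ), so the p-quantile of ln T is μ + z_p·σ.
ln(0.905) = -0.09982 and ln(1.9) = 0.6419; z_{0.33} = -0.4399, z_{0.89} = 1.227.
σ = (0.6419 − -0.09982)/(1.227 − (-0.4399)) = 0.445.
μ = -0.09982 − (-0.4399)·0.445 = 0.096.
E[T] = exp(μ + σ²/2) = exp(0.096 + 0.0990) = 1.22.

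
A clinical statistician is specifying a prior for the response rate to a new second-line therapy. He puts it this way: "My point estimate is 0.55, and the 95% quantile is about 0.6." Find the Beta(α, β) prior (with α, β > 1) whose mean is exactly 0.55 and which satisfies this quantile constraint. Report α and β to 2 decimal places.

With mean 0.55 fixed, write α = 0.55s, β = 0.45s where s = α+β.
Need P(θ < 0.6) = 0.95 under Beta(0.55s, 0.45s). Normal approximation: (q−m)/√(m(1−m)/s) ≈ z_{0.95} = 1.64, so s ≈ 0.55·0.45·(1.64)²/(0.6−0.55)² = 267.8.
At s = 267.8: P(θ<0.6) ≈ 0.951. Adjusting to match 0.95 gives s ≈ 264.69.
So α = 0.55·264.69 ≈ 145.58, β = 0.45·264.69 ≈ 119.11.

α ≈ 145.58, β ≈ 119.11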